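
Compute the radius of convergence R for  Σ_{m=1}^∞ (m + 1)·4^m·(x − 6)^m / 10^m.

Ratio test: |a_{m+1}/a_m| = [((m+1) + 1)/(m + 1)] · 4/10 → 2/5 as m → ∞.
The series converges when 2/5 · |x − 6| < 1, giving R = 5/2.

R = 5/2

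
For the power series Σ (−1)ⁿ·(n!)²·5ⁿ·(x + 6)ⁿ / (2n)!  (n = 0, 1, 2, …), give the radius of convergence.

The ratio of consecutive coefficients is (n+1)²/[(2n+1)·(2n+2)] · 5 → 5/4.
The series converges when 5/4 · |x + 6| < 1, giving R = 4/5.

R = 4/5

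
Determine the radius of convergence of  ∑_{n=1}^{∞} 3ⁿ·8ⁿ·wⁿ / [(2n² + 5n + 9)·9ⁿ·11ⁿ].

R = 33/8

Apply the ratio test: |a_{n+1}| / |a_n| = [(2n² + 5n + 9)/(2(n+1)² + 5(n+1) + 9)] · 3·8/(9·11), which tends to 8/33 as n → ∞.
Hence the series converges for |w| < 1/(8/33) = 33/8, so the radius of convergence is 33/8.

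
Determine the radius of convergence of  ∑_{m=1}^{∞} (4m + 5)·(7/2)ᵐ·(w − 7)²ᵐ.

R = √14/7

Ratio test: |a_{m+1}/a_m| = [(4(m+1) + 5)/(4m + 5)] · 7/2 → 7/2 as m → ∞.
Successive powers of (w − 7) differ by 2, so the series converges when |w − 7|² · 7/2 < 1, i.e. |w − 7| < √(2/7). So R = √14/7.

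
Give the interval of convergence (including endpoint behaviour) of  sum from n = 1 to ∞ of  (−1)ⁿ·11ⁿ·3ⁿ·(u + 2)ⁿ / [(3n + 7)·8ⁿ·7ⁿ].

(-122/33, -10/33]

Apply the ratio test: |a_{n+1}| / |a_n| = [(3n + 7)/(3(n+1) + 7)] · 11·3/(8·7), which tends to 33/56 as n → ∞.
Convergence for |u + 2| · 33/56 < 1, i.e. |u + 2| < 56/33. So R = 56/33.
Endpoint u = -10/33: convergence follows from the alternating series test (terms decrease monotonically to 0).
Endpoint u = -122/33: the terms behave like c/n; limit comparison with the harmonic series gives divergence.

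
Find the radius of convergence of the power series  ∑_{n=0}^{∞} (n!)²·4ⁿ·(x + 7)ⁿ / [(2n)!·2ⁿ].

R = 2

Apply the ratio test: |a_{n+1}| / |a_n| = (n+1)²/[(2n+1)·(2n+2)] · 4/2, which tends to 1/2 as n → ∞.
The series converges when 1/2 · |x + 7| < 1, giving R = 2.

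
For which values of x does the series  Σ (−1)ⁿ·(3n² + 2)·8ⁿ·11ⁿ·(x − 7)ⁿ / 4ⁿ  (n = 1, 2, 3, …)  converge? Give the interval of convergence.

Apply the ratio test: |a_{n+1}| / |a_n| = [(3(n+1)² + 2)/(3n² + 2)] · 8·11/4, which tends to 22 as n → ∞.
Convergence for |x − 7| · 22 < 1, i.e. |x − 7| < 1/22. So R = 1/22.
When x = 155/22, the terms have absolute value of order n², which does not tend to 0, so the series diverges by the divergence test.
At x = 153/22: the terms do not tend to 0, so the series diverges.

(153/22, 155/22)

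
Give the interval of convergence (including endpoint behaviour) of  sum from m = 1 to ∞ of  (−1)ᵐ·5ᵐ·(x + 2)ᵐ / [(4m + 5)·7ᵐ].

By the ratio test, |a_{m+1}/a_m| = [(4m + 5)/(4(m+1) + 5)] · 5/7 → 5/7.
Thus R = 1/(5/7) = 7/5.
Endpoint x = -3/5: an alternating series whose terms decrease to 0 in absolute value, so it converges by the Leibniz criterion.
Endpoint x = -17/5: comparison with the harmonic series Σ 1/m shows the series diverges.

(-17/5, -3/5]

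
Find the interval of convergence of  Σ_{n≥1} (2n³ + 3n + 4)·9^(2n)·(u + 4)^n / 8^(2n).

The ratio of consecutive coefficients is [(2(n+1)³ + 3(n+1) + 4)/(2n³ + 3n + 4)] · 81/64 → 81/64.
Convergence for |u + 4| · 81/64 < 1, i.e. |u + 4| < 64/81. So R = 64/81.
When u = -260/81, the terms do not tend to 0, so the series diverges.
At u = -388/81: the terms have absolute value of order n³, which does not tend to 0, so the series diverges by the divergence test.

(-388/81, -260/81)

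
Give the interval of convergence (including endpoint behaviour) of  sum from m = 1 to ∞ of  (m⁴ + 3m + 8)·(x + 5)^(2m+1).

Ratio test: |a_{m+1}/a_m| = ((m+1)⁴ + 3(m+1) + 8)/(m⁴ + 3m + 8) → 1 as m → ∞.
Since the exponent of (x + 5) increases by 2 each term, convergence requires |x + 5|² < 1, hence R = 1.
At x = -4: the m-th term does not approach 0; divergence by the term test.
When x = -6, the terms do not tend to 0, so the series diverges.

(-6, -4)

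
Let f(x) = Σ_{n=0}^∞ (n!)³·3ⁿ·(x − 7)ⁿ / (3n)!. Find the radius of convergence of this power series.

R = 9

By the ratio test, |a_{n+1}/a_n| = (n+1)³/[(3n+1)·(3n+2)·(3n+3)] · 3 → 1/9.
Convergence for |x − 7| · 1/9 < 1, i.e. |x − 7| < 9. So R = 9.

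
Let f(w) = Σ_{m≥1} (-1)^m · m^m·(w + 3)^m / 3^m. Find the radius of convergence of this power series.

Applying the root test, |a_m|^(1/m) = m/3 → ∞.
The root grows without bound, so R = 0 (convergence only at w = -3).

R = 0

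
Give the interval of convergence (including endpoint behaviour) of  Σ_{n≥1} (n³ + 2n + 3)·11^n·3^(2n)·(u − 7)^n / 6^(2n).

Ratio test: |a_{n+1}/a_n| = [((n+1)³ + 2(n+1) + 3)/(n³ + 2n + 3)] · 11·9/36 → 11/4 as n → ∞.
Convergence for |u − 7| · 11/4 < 1, i.e. |u − 7| < 4/11. So R = 4/11.
When u = 81/11, the n-th term does not approach 0; divergence by the term test.
When u = 73/11, the terms do not tend to 0, so the series diverges.

(73/11, 81/11)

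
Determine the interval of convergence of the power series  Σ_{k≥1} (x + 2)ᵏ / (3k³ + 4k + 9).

Ratio test: |a_{k+1}/a_k| = (3k³ + 4k + 9)/(3(k+1)³ + 4(k+1) + 9) → 1 as k → ∞.
Hence R = 1.
At x = -1: the terms are on the order of 1/k³, so the series converges absolutely by comparison with the p-series (p = 3 > 1).
When x = -3, the series is dominated by a constant times Σ 1/k³, which converges (p = 3 > 1).

[-3, -1]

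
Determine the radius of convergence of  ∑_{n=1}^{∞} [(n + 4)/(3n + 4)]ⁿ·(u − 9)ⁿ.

R = 3

Root test: |a_n|^(1/n) = (n + 4)/(3n + 4) → 1/3.
Thus R = 1/(1/3) = 3.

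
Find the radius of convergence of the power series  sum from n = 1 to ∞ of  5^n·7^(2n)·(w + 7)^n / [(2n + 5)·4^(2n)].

Apply the ratio test: |a_{n+1}| / |a_n| = [(2n + 5)/(2(n+1) + 5)] · 5·49/16, which tends to 245/16 as n → ∞.
Convergence for |w + 7| · 245/16 < 1, i.e. |w + 7| < 16/245. So R = 16/245.

R = 16/245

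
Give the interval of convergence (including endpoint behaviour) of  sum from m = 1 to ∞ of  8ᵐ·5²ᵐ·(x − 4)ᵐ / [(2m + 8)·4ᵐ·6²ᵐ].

[82/25, 118/25)

Apply the ratio test: |a_{m+1}| / |a_m| = [(2m + 8)/(2(m+1) + 8)] · 8·25/(4·36), which tends to 25/18 as m → ∞.
The series converges when 25/18 · |x − 4| < 1, giving R = 18/25.
At x = 118/25: the terms are asymptotic to a nonzero constant times 1/m, so the series diverges by limit comparison with Σ 1/m.
When x = 82/25, convergence follows from the alternating series test (terms decrease monotonically to 0).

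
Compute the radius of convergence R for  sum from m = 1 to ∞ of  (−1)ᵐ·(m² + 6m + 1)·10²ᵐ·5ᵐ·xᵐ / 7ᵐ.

R = 7/500

Ratio test: |a_{m+1}/a_m| = [((m+1)² + 6(m+1) + 1)/(m² + 6m + 1)] · 100·5/7 → 500/7 as m → ∞.
Convergence for |x| · 500/7 < 1, i.e. |x| < 7/500. So R = 7/500.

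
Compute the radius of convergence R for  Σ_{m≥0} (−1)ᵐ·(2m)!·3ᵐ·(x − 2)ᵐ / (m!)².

R = 1/12

The ratio of consecutive coefficients is (2m+1)·(2m+2)/(m+1)² · 3 → 12.
Convergence for |x − 2| · 12 < 1, i.e. |x − 2| < 1/12. So R = 1/12.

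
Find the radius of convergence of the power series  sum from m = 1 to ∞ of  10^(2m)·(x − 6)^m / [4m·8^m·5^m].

By the ratio test, |a_{m+1}/a_m| = [4m/4(m+1)] · 100/(8·5) → 5/2.
Convergence for |x − 6| · 5/2 < 1, i.e. |x − 6| < 2/5. So R = 2/5.

R = 2/5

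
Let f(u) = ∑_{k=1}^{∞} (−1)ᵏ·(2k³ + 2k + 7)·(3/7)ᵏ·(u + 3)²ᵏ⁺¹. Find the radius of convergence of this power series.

R = √21/3

The ratio of consecutive coefficients is [(2(k+1)³ + 2(k+1) + 7)/(2k³ + 2k + 7)] · 3/7 → 3/7.
Since the exponent of (u + 3) increases by 2 each term, convergence requires |u + 3|² < 7/3, hence R = √21/3.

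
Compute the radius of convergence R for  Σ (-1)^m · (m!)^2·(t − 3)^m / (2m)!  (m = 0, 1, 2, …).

By the ratio test, |a_{m+1}/a_m| = (m+1)²/[(2m+1)·(2m+2)] → 1/4.
The series converges when 1/4 · |t − 3| < 1, giving R = 4.

R = 4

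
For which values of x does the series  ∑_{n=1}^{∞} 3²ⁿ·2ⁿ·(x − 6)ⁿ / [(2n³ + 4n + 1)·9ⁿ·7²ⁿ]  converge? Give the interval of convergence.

[-37/2, 61/2]

Apply the ratio test: |a_{n+1}| / |a_n| = [(2n³ + 4n + 1)/(2(n+1)³ + 4(n+1) + 1)] · 9·2/(9·49), which tends to 2/49 as n → ∞.
Thus R = 1/(2/49) = 49/2.
Check x = 61/2: the series is dominated by a constant times Σ 1/n³, which converges (p = 3 > 1).
Check x = -37/2: absolute convergence follows by limit comparison with Σ 1/n³.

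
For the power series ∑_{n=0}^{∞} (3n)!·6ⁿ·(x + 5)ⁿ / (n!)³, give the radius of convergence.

R = 1/162

By the ratio test, |a_{n+1}/a_n| = (3n+1)·(3n+2)·(3n+3)/(n+1)³ · 6 → 162.
Thus R = 1/(162) = 1/162.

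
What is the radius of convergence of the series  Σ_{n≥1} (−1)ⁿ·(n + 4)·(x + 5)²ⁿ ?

Apply the ratio test: |a_{n+1}| / |a_n| = ((n+1) + 4)/(n + 4), which tends to 1 as n → ∞.
Writing y = (x + 5)², the series in y has radius 1, so |x + 5| < √(1) = 1 and R = 1.

R = 1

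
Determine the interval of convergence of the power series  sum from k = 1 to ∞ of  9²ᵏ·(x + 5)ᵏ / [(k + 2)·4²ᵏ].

[-421/81, -389/81)

By the ratio test, |a_{k+1}/a_k| = [(k + 2)/((k+1) + 2)] · 81/16 → 81/16.
Convergence for |x + 5| · 81/16 < 1, i.e. |x + 5| < 16/81. So R = 16/81.
Check x = -389/81: comparison with the harmonic series Σ 1/k shows the series diverges.
At x = -421/81: convergence follows from the alternating series test (terms decrease monotonically to 0).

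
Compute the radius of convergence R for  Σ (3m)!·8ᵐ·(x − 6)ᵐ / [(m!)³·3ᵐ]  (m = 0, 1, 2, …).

By the ratio test, |a_{m+1}/a_m| = (3m+1)·(3m+2)·(3m+3)/(m+1)³ · 8/3 → 72.
Thus R = 1/(72) = 1/72.

R = 1/72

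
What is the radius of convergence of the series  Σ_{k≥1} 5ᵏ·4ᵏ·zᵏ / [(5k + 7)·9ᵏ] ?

R = 9/20

By the ratio test, |a_{k+1}/a_k| = [(5k + 7)/(5(k+1) + 7)] · 5·4/9 → 20/9.
The series converges when 20/9 · |z| < 1, giving R = 9/20.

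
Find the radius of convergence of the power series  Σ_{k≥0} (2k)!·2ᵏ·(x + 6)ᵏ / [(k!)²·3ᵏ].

R = 3/8

The ratio of consecutive coefficients is (2k+1)·(2k+2)/(k+1)² · 2/3 → 8/3.
Thus R = 1/(8/3) = 3/8.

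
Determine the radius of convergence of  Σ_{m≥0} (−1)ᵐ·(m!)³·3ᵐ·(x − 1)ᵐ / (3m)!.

R = 9

The ratio of consecutive coefficients is (m+1)³/[(3m+1)·(3m+2)·(3m+3)] · 3 → 1/9.
Convergence for |x − 1| · 1/9 < 1, i.e. |x − 1| < 9. So R = 9.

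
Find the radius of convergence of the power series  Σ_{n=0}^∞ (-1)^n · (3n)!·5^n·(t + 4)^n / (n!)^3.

R = 1/135

Apply the ratio test: |a_{n+1}| / |a_n| = (3n+1)·(3n+2)·(3n+3)/(n+1)³ · 5, which tends to 135 as n → ∞.
Thus R = 1/(135) = 1/135.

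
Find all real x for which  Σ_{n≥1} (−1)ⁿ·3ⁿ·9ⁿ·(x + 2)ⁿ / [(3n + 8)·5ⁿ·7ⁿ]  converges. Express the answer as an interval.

By the ratio test, |a_{n+1}/a_n| = [(3n + 8)/(3(n+1) + 8)] · 3·9/(5·7) → 27/35.
The series converges when 27/35 · |x + 2| < 1, giving R = 35/27.
When x = -19/27, an alternating series whose terms decrease to 0 in absolute value, so it converges by the Leibniz criterion.
Endpoint x = -89/27: comparison with the harmonic series Σ 1/n shows the series diverges.

(-89/27, -19/27]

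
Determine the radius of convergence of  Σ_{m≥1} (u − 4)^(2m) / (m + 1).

R = 1

By the ratio test, |a_{m+1}/a_m| = (m + 1)/((m+1) + 1) → 1.
Successive powers of (u − 4) differ by 2, so the series converges when |u − 4|² · 1 < 1, i.e. |u − 4| < √(1) = 1. So R = 1.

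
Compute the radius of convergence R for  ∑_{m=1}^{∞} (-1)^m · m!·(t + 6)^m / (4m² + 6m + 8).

By the ratio test, |a_{m+1}/a_m| = (m+1) · (4m² + 6m + 8)/(4(m+1)² + 6(m+1) + 8) → ∞.
The terms grow without bound for any (t + 6) ≠ 0, so R = 0 (convergence only at t = -6).

R = 0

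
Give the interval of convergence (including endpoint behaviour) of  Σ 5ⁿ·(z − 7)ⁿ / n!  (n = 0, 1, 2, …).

By the ratio test, |a_{n+1}/a_n| = 5 · 1/(n+1) → 0.
The ratio tends to 0 regardless of z, hence R = ∞.

(−∞, ∞)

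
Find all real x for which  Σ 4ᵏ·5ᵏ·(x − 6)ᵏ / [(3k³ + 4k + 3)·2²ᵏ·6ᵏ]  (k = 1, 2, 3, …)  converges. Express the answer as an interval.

The ratio of consecutive coefficients is [(3k³ + 4k + 3)/(3(k+1)³ + 4(k+1) + 3)] · 4·5/(4·6) → 5/6.
Thus R = 1/(5/6) = 6/5.
When x = 36/5, the terms are on the order of 1/k³, so the series converges absolutely by comparison with the p-series (p = 3 > 1).
At x = 24/5: absolute convergence follows by limit comparison with Σ 1/k³.

[24/5, 36/5]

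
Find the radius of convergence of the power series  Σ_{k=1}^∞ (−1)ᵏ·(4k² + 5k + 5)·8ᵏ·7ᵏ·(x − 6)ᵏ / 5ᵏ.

Apply the ratio test: |a_{k+1}| / |a_k| = [(4(k+1)² + 5(k+1) + 5)/(4k² + 5k + 5)] · 8·7/5, which tends to 56/5 as k → ∞.
Thus R = 1/(56/5) = 5/56.

R = 5/56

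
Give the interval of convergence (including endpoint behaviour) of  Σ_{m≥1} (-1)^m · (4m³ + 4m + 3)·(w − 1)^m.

By the ratio test, |a_{m+1}/a_m| = (4(m+1)³ + 4(m+1) + 3)/(4m³ + 4m + 3) → 1.
Convergence for |w − 1| < 1, so R = 1.
When w = 2, the m-th term does not approach 0; divergence by the term test.
Check w = 0: the m-th term does not approach 0; divergence by the term test.

(0, 2)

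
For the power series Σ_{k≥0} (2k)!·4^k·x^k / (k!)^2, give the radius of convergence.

R = 1/16

By the ratio test, |a_{k+1}/a_k| = (2k+1)·(2k+2)/(k+1)² · 4 → 16.
The series converges when 16 · |x| < 1, giving R = 1/16.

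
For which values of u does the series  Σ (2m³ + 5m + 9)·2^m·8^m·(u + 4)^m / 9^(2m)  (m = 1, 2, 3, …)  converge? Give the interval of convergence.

(-145/16, 17/16)

The ratio of consecutive coefficients is [(2(m+1)³ + 5(m+1) + 9)/(2m³ + 5m + 9)] · 2·8/81 → 16/81.
Convergence for |u + 4| · 16/81 < 1, i.e. |u + 4| < 81/16. So R = 81/16.
When u = 17/16, the terms do not tend to 0, so the series diverges.
At u = -145/16: the terms have absolute value of order m³, which does not tend to 0, so the series diverges by the divergence test.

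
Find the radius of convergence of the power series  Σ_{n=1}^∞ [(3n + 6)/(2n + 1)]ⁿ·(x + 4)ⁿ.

Applying the root test, |a_n|^(1/n) = (3n + 6)/(2n + 1) → 3/2.
Hence the series converges for |x + 4| < 1/(3/2) = 2/3, so the radius of convergence is 2/3.

R = 2/3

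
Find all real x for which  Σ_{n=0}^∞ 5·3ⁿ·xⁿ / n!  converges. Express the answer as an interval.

(−∞, ∞)

Apply the ratio test: |a_{n+1}| / |a_n| = 5/5 · 3 · 1/(n+1), which tends to 0 as n → ∞.
Since the limit is 0 < 1 for every x, the series converges on all of ℝ and R = ∞.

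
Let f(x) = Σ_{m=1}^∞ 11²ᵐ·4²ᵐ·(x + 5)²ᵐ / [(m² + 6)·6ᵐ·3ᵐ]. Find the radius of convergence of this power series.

R = 3√2/44

By the ratio test, |a_{m+1}/a_m| = [(m² + 6)/((m+1)² + 6)] · 121·16/(6·3) → 968/9.
Since the exponent of (x + 5) increases by 2 each term, convergence requires |x + 5|² < 9/968, hence R = 3√2/44.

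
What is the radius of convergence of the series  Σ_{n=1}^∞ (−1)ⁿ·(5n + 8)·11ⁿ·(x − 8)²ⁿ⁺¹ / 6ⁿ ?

The ratio of consecutive coefficients is [(5(n+1) + 8)/(5n + 8)] · 11/6 → 11/6.
Since the exponent of (x − 8) increases by 2 each term, convergence requires |x − 8|² < 6/11, hence R = √66/11.

R = √66/11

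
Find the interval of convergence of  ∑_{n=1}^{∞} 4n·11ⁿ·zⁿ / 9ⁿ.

(-9/11, 9/11)

Ratio test: |a_{n+1}/a_n| = [4(n+1)/4n] · 11/9 → 11/9 as n → ∞.
Thus R = 1/(11/9) = 9/11.
When z = 9/11, the terms do not tend to 0, so the series diverges.
At z = -9/11: the n-th term does not approach 0; divergence by the term test.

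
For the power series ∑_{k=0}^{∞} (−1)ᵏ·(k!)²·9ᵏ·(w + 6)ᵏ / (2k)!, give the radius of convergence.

Ratio test: |a_{k+1}/a_k| = (k+1)²/[(2k+1)·(2k+2)] · 9 → 9/4 as k → ∞.
Thus R = 1/(9/4) = 4/9.

R = 4/9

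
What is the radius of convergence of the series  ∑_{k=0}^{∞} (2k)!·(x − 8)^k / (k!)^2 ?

The ratio of consecutive coefficients is (2k+1)·(2k+2)/(k+1)² → 4.
The series converges when 4 · |x − 8| < 1, giving R = 1/4.

R = 1/4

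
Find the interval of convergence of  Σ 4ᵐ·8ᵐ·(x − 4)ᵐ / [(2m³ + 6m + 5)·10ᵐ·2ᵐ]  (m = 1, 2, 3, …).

The ratio of consecutive coefficients is [(2m³ + 6m + 5)/(2(m+1)³ + 6(m+1) + 5)] · 4·8/(10·2) → 8/5.
Thus R = 1/(8/5) = 5/8.
When x = 37/8, the terms are on the order of 1/m³, so the series converges absolutely by comparison with the p-series (p = 3 > 1).
Check x = 27/8: the series is dominated by a constant times Σ 1/m³, which converges (p = 3 > 1).

[27/8, 37/8]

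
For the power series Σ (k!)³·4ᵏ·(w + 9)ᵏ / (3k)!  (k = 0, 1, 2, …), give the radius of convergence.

R = 27/4

Ratio test: |a_{k+1}/a_k| = (k+1)³/[(3k+1)·(3k+2)·(3k+3)] · 4 → 4/27 as k → ∞.
Hence the series converges for |w + 9| < 1/(4/27) = 27/4, so the radius of convergence is 27/4.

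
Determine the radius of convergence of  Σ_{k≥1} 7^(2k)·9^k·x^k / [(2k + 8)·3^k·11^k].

By the ratio test, |a_{k+1}/a_k| = [(2k + 8)/(2(k+1) + 8)] · 49·9/(3·11) → 147/11.
Convergence for |x| · 147/11 < 1, i.e. |x| < 11/147. So R = 11/147.

R = 11/147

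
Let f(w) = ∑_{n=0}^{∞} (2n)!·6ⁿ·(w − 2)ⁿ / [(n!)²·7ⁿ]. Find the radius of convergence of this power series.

Apply the ratio test: |a_{n+1}| / |a_n| = (2n+1)·(2n+2)/(n+1)² · 6/7, which tends to 24/7 as n → ∞.
Thus R = 1/(24/7) = 7/24.

R = 7/24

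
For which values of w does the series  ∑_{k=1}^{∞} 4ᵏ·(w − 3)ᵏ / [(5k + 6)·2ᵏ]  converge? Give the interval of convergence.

Apply the ratio test: |a_{k+1}| / |a_k| = [(5k + 6)/(5(k+1) + 6)] · 4/2, which tends to 2 as k → ∞.
Thus R = 1/(2) = 1/2.
At w = 7/2: the terms are asymptotic to a nonzero constant times 1/k, so the series diverges by limit comparison with Σ 1/k.
Endpoint w = 5/2: an alternating series whose terms decrease to 0 in absolute value, so it converges by the Leibniz criterion.

[5/2, 7/2)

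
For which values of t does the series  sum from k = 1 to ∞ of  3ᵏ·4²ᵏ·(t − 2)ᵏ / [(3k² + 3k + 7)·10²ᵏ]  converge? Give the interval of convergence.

[-1/12, 49/12]

The ratio of consecutive coefficients is [(3k² + 3k + 7)/(3(k+1)² + 3(k+1) + 7)] · 3·16/100 → 12/25.
The series converges when 12/25 · |t − 2| < 1, giving R = 25/12.
When t = 49/12, absolute convergence follows by limit comparison with Σ 1/k².
Check t = -1/12: the series is dominated by a constant times Σ 1/k², which converges (p = 2 > 1).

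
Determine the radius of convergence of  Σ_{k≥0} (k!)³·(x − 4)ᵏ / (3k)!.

R = 27

Ratio test: |a_{k+1}/a_k| = (k+1)³/[(3k+1)·(3k+2)·(3k+3)] → 1/27 as k → ∞.
The series converges when 1/27 · |x − 4| < 1, giving R = 27.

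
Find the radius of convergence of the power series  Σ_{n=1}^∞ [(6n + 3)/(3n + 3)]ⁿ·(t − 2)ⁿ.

Applying the root test, |a_n|^(1/n) = (6n + 3)/(3n + 3) → 2.
The series converges when 2 · |t − 2| < 1, giving R = 1/2.

R = 1/2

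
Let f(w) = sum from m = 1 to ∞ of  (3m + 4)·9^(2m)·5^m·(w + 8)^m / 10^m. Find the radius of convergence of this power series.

The ratio of consecutive coefficients is [(3(m+1) + 4)/(3m + 4)] · 81·5/10 → 81/2.
The series converges when 81/2 · |w + 8| < 1, giving R = 2/81.

R = 2/81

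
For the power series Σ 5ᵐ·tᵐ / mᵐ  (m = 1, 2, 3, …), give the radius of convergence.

R = ∞

Applying the root test, |a_m|^(1/m) = 5/m → 0.
Since the m-th root of |a_m| tends to 0, the series converges for all real t; R = ∞.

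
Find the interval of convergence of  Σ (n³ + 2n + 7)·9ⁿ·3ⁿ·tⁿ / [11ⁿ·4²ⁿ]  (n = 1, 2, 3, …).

(-176/27, 176/27)

The ratio of consecutive coefficients is [((n+1)³ + 2(n+1) + 7)/(n³ + 2n + 7)] · 9·3/(11·16) → 27/176.
Hence the series converges for |t| < 1/(27/176) = 176/27, so the radius of convergence is 176/27.
When t = 176/27, the terms do not tend to 0, so the series diverges.
Endpoint t = -176/27: the terms do not tend to 0, so the series diverges.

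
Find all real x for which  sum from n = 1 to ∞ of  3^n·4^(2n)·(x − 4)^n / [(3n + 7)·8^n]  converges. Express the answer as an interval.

By the ratio test, |a_{n+1}/a_n| = [(3n + 7)/(3(n+1) + 7)] · 3·16/8 → 6.
Convergence for |x − 4| · 6 < 1, i.e. |x − 4| < 1/6. So R = 1/6.
At x = 25/6: comparison with the harmonic series Σ 1/n shows the series diverges.
At x = 23/6: convergence follows from the alternating series test (terms decrease monotonically to 0).

[23/6, 25/6)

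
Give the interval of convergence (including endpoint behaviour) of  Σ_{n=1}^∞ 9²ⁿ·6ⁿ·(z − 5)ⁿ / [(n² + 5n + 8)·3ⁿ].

The ratio of consecutive coefficients is [(n² + 5n + 8)/((n+1)² + 5(n+1) + 8)] · 81·6/3 → 162.
Hence the series converges for |z − 5| < 1/(162) = 1/162, so the radius of convergence is 1/162.
Check z = 811/162: absolute convergence follows by limit comparison with Σ 1/n².
When z = 809/162, the terms are on the order of 1/n², so the series converges absolutely by comparison with the p-series (p = 2 > 1).

[809/162, 811/162]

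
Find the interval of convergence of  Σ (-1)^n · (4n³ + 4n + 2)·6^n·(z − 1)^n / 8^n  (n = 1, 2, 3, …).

The ratio of consecutive coefficients is [(4(n+1)³ + 4(n+1) + 2)/(4n³ + 4n + 2)] · 6/8 → 3/4.
Hence the series converges for |z − 1| < 1/(3/4) = 4/3, so the radius of convergence is 4/3.
Check z = 7/3: the terms do not tend to 0, so the series diverges.
At z = -1/3: the n-th term does not approach 0; divergence by the term test.

(-1/3, 7/3)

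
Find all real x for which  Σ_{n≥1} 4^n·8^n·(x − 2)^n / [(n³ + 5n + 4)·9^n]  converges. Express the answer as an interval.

[55/32, 73/32]

By the ratio test, |a_{n+1}/a_n| = [(n³ + 5n + 4)/((n+1)³ + 5(n+1) + 4)] · 4·8/9 → 32/9.
The series converges when 32/9 · |x − 2| < 1, giving R = 9/32.
At x = 73/32: the terms are on the order of 1/n³, so the series converges absolutely by comparison with the p-series (p = 3 > 1).
At x = 55/32: the terms are on the order of 1/n³, so the series converges absolutely by comparison with the p-series (p = 3 > 1).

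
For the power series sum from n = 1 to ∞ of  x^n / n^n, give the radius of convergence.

R = ∞

Root test: |a_n|^(1/n) = 1/n → 0.
The limit is 0 for every x, so R = ∞.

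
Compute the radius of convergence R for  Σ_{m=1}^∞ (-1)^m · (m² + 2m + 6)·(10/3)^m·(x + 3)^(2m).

Ratio test: |a_{m+1}/a_m| = [((m+1)² + 2(m+1) + 6)/(m² + 2m + 6)] · 10/3 → 10/3 as m → ∞.
Successive powers of (x + 3) differ by 2, so the series converges when |x + 3|² · 10/3 < 1, i.e. |x + 3| < √(3/10). So R = √30/10.

R = √30/10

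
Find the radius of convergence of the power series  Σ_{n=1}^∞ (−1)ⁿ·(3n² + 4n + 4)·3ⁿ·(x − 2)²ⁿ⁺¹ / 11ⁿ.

The ratio of consecutive coefficients is [(3(n+1)² + 4(n+1) + 4)/(3n² + 4n + 4)] · 3/11 → 3/11.
Writing y = (x − 2)², the series in y has radius 11/3, so |x − 2| < √(11/3) and R = √33/3.

R = √33/3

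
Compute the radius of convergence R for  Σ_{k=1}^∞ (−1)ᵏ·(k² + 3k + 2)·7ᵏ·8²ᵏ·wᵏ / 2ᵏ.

Apply the ratio test: |a_{k+1}| / |a_k| = [((k+1)² + 3(k+1) + 2)/(k² + 3k + 2)] · 7·64/2, which tends to 224 as k → ∞.
Convergence for |w| · 224 < 1, i.e. |w| < 1/224. So R = 1/224.

R = 1/224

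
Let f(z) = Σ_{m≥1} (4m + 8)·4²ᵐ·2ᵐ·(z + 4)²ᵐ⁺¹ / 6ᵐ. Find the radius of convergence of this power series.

R = √3/4

By the ratio test, |a_{m+1}/a_m| = [(4(m+1) + 8)/(4m + 8)] · 16·2/6 → 16/3.
Writing y = (z + 4)², the series in y has radius 3/16, so |z + 4| < √(3/16) and R = √3/4.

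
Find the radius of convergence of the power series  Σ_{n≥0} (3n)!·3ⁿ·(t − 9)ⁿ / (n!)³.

The ratio of consecutive coefficients is (3n+1)·(3n+2)·(3n+3)/(n+1)³ · 3 → 81.
The series converges when 81 · |t − 9| < 1, giving R = 1/81.

R = 1/81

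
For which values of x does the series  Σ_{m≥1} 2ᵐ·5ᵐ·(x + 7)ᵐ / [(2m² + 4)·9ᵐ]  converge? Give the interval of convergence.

Ratio test: |a_{m+1}/a_m| = [(2m² + 4)/(2(m+1)² + 4)] · 2·5/9 → 10/9 as m → ∞.
Hence the series converges for |x + 7| < 1/(10/9) = 9/10, so the radius of convergence is 9/10.
Check x = -61/10: absolute convergence follows by limit comparison with Σ 1/m².
At x = -79/10: absolute convergence follows by limit comparison with Σ 1/m².

[-79/10, -61/10]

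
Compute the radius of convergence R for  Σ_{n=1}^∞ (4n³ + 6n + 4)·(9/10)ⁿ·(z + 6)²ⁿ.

By the ratio test, |a_{n+1}/a_n| = [(4(n+1)³ + 6(n+1) + 4)/(4n³ + 6n + 4)] · 9/10 → 9/10.
Writing y = (z + 6)², the series in y has radius 10/9, so |z + 6| < √(10/9) and R = √10/3.

R = √10/3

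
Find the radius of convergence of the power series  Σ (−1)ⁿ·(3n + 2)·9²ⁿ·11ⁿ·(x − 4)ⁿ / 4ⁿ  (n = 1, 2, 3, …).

By the ratio test, |a_{n+1}/a_n| = [(3(n+1) + 2)/(3n + 2)] · 81·11/4 → 891/4.
Convergence for |x − 4| · 891/4 < 1, i.e. |x − 4| < 4/891. So R = 4/891.

R = 4/891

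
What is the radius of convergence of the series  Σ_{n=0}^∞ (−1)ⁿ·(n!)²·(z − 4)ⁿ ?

Ratio test: |a_{n+1}/a_n| = (n+1)² → ∞ as n → ∞.
Since the ratio → ∞, the series diverges for every z ≠ 4, and R = 0.

R = 0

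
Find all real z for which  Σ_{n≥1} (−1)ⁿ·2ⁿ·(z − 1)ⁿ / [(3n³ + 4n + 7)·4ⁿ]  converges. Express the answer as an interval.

By the ratio test, |a_{n+1}/a_n| = [(3n³ + 4n + 7)/(3(n+1)³ + 4(n+1) + 7)] · 2/4 → 1/2.
The series converges when 1/2 · |z − 1| < 1, giving R = 2.
When z = 3, the terms are on the order of 1/n³, so the series converges absolutely by comparison with the p-series (p = 3 > 1).
At z = -1: the terms are on the order of 1/n³, so the series converges absolutely by comparison with the p-series (p = 3 > 1).

[-1, 3]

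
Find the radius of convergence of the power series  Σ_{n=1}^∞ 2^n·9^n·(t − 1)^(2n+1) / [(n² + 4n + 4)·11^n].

By the ratio test, |a_{n+1}/a_n| = [(n² + 4n + 4)/((n+1)² + 4(n+1) + 4)] · 2·9/11 → 18/11.
Writing y = (t − 1)², the series in y has radius 11/18, so |t − 1| < √(11/18) and R = √22/6.

R = √22/6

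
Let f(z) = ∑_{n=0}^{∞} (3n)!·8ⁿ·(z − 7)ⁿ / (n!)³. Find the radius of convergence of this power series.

By the ratio test, |a_{n+1}/a_n| = (3n+1)·(3n+2)·(3n+3)/(n+1)³ · 8 → 216.
The series converges when 216 · |z − 7| < 1, giving R = 1/216.

R = 1/216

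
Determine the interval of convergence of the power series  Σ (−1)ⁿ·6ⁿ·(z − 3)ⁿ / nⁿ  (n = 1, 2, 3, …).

Applying the root test, |a_n|^(1/n) = 6/n → 0.
The limit is 0 for every z, so R = ∞.

(−∞, ∞)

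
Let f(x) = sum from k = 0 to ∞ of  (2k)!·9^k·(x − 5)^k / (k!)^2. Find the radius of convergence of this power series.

R = 1/36

The ratio of consecutive coefficients is (2k+1)·(2k+2)/(k+1)² · 9 → 36.
Thus R = 1/(36) = 1/36.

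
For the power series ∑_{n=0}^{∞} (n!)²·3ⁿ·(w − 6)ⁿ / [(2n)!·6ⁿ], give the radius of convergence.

The ratio of consecutive coefficients is (n+1)²/[(2n+1)·(2n+2)] · 3/6 → 1/8.
The series converges when 1/8 · |w − 6| < 1, giving R = 8.

R = 8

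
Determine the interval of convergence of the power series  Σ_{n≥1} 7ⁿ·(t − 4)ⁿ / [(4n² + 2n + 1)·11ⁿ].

Apply the ratio test: |a_{n+1}| / |a_n| = [(4n² + 2n + 1)/(4(n+1)² + 2(n+1) + 1)] · 7/11, which tends to 7/11 as n → ∞.
Convergence for |t − 4| · 7/11 < 1, i.e. |t − 4| < 11/7. So R = 11/7.
At t = 39/7: absolute convergence follows by limit comparison with Σ 1/n².
Endpoint t = 17/7: the terms are on the order of 1/n², so the series converges absolutely by comparison with the p-series (p = 2 > 1).

[17/7, 39/7]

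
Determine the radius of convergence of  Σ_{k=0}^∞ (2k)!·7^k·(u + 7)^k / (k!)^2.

R = 1/28

Apply the ratio test: |a_{k+1}| / |a_k| = (2k+1)·(2k+2)/(k+1)² · 7, which tends to 28 as k → ∞.
The series converges when 28 · |u + 7| < 1, giving R = 1/28.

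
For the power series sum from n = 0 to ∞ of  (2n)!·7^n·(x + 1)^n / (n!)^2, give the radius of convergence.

R = 1/28

The ratio of consecutive coefficients is (2n+1)·(2n+2)/(n+1)² · 7 → 28.
Convergence for |x + 1| · 28 < 1, i.e. |x + 1| < 1/28. So R = 1/28.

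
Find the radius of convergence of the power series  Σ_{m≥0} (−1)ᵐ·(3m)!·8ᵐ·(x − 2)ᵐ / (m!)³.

Ratio test: |a_{m+1}/a_m| = (3m+1)·(3m+2)·(3m+3)/(m+1)³ · 8 → 216 as m → ∞.
Hence the series converges for |x − 2| < 1/(216) = 1/216, so the radius of convergence is 1/216.

R = 1/216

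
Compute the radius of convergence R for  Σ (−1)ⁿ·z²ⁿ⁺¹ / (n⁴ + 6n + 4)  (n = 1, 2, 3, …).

The ratio of consecutive coefficients is (n⁴ + 6n + 4)/((n+1)⁴ + 6(n+1) + 4) → 1.
Writing y = z², the series in y has radius 1, so |z| < √(1) = 1 and R = 1.

R = 1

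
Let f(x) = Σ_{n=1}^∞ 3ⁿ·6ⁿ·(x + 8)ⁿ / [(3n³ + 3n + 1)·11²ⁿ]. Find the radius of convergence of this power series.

The ratio of consecutive coefficients is [(3n³ + 3n + 1)/(3(n+1)³ + 3(n+1) + 1)] · 3·6/121 → 18/121.
Convergence for |x + 8| · 18/121 < 1, i.e. |x + 8| < 121/18. So R = 121/18.

R = 121/18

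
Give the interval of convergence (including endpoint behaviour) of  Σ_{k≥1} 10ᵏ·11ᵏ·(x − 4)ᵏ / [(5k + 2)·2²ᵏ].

Apply the ratio test: |a_{k+1}| / |a_k| = [(5k + 2)/(5(k+1) + 2)] · 10·11/4, which tends to 55/2 as k → ∞.
Hence the series converges for |x − 4| < 1/(55/2) = 2/55, so the radius of convergence is 2/55.
When x = 222/55, the terms are asymptotic to a nonzero constant times 1/k, so the series diverges by limit comparison with Σ 1/k.
Check x = 218/55: convergence follows from the alternating series test (terms decrease monotonically to 0).

[218/55, 222/55)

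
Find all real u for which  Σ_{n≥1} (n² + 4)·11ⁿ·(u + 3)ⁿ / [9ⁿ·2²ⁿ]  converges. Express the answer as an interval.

(-69/11, 3/11)

Apply the ratio test: |a_{n+1}| / |a_n| = [((n+1)² + 4)/(n² + 4)] · 11/(9·4), which tends to 11/36 as n → ∞.
The series converges when 11/36 · |u + 3| < 1, giving R = 36/11.
Check u = 3/11: the terms have absolute value of order n², which does not tend to 0, so the series diverges by the divergence test.
When u = -69/11, the n-th term does not approach 0; divergence by the term test.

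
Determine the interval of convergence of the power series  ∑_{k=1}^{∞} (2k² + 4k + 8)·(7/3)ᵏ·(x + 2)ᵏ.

(-17/7, -11/7)

By the ratio test, |a_{k+1}/a_k| = [(2(k+1)² + 4(k+1) + 8)/(2k² + 4k + 8)] · 7/3 → 7/3.
Convergence for |x + 2| · 7/3 < 1, i.e. |x + 2| < 3/7. So R = 3/7.
At x = -11/7: the terms do not tend to 0, so the series diverges.
At x = -17/7: the terms do not tend to 0, so the series diverges.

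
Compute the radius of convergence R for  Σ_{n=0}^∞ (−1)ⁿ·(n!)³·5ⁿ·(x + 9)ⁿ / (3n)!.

Apply the ratio test: |a_{n+1}| / |a_n| = (n+1)³/[(3n+1)·(3n+2)·(3n+3)] · 5, which tends to 5/27 as n → ∞.
Thus R = 1/(5/27) = 27/5.

R = 27/5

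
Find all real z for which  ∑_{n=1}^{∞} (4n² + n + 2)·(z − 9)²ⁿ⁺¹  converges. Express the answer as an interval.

By the ratio test, |a_{n+1}/a_n| = (4(n+1)² + (n+1) + 2)/(4n² + n + 2) → 1.
Writing y = (z − 9)², the series in y has radius 1, so |z − 9| < √(1) = 1 and R = 1.
When z = 10, the terms do not tend to 0, so the series diverges.
When z = 8, the terms have absolute value of order n², which does not tend to 0, so the series diverges by the divergence test.

(8, 10)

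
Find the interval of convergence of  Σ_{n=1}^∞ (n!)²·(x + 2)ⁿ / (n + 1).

{-2}

Apply the ratio test: |a_{n+1}| / |a_n| = (n+1)² · (n + 1)/((n+1) + 1), which tends to ∞ as n → ∞.
The terms grow without bound for any (x + 2) ≠ 0, so R = 0 (convergence only at x = -2).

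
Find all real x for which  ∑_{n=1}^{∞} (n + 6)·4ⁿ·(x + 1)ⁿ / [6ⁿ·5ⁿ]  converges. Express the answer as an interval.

(-17/2, 13/2)

Apply the ratio test: |a_{n+1}| / |a_n| = [((n+1) + 6)/(n + 6)] · 4/(6·5), which tends to 2/15 as n → ∞.
The series converges when 2/15 · |x + 1| < 1, giving R = 15/2.
When x = 13/2, the terms have absolute value of order n, which does not tend to 0, so the series diverges by the divergence test.
When x = -17/2, the terms have absolute value of order n, which does not tend to 0, so the series diverges by the divergence test.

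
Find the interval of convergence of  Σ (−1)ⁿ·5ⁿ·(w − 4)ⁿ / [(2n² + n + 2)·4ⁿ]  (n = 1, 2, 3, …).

[16/5, 24/5]

Ratio test: |a_{n+1}/a_n| = [(2n² + n + 2)/(2(n+1)² + (n+1) + 2)] · 5/4 → 5/4 as n → ∞.
The series converges when 5/4 · |w − 4| < 1, giving R = 4/5.
When w = 24/5, the terms are on the order of 1/n², so the series converges absolutely by comparison with the p-series (p = 2 > 1).
Endpoint w = 16/5: absolute convergence follows by limit comparison with Σ 1/n².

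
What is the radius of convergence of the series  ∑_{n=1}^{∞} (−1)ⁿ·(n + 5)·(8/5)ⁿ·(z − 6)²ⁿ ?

Apply the ratio test: |a_{n+1}| / |a_n| = [((n+1) + 5)/(n + 5)] · 8/5, which tends to 8/5 as n → ∞.
Since the exponent of (z − 6) increases by 2 each term, convergence requires |z − 6|² < 5/8, hence R = √10/4.

R = √10/4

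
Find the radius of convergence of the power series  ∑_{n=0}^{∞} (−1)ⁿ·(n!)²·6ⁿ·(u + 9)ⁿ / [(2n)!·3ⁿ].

Ratio test: |a_{n+1}/a_n| = (n+1)²/[(2n+1)·(2n+2)] · 6/3 → 1/2 as n → ∞.
Hence the series converges for |u + 9| < 1/(1/2) = 2, so the radius of convergence is 2.

R = 2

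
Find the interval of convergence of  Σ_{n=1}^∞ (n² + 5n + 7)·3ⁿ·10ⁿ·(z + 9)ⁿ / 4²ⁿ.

Apply the ratio test: |a_{n+1}| / |a_n| = [((n+1)² + 5(n+1) + 7)/(n² + 5n + 7)] · 3·10/16, which tends to 15/8 as n → ∞.
Hence the series converges for |z + 9| < 1/(15/8) = 8/15, so the radius of convergence is 8/15.
Endpoint z = -127/15: the terms have absolute value of order n², which does not tend to 0, so the series diverges by the divergence test.
Endpoint z = -143/15: the terms do not tend to 0, so the series diverges.

(-143/15, -127/15)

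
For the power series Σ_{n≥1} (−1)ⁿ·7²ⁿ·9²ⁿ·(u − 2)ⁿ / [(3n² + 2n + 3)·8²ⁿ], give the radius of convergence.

Ratio test: |a_{n+1}/a_n| = [(3n² + 2n + 3)/(3(n+1)² + 2(n+1) + 3)] · 49·81/64 → 3969/64 as n → ∞.
Thus R = 1/(3969/64) = 64/3969.

R = 64/3969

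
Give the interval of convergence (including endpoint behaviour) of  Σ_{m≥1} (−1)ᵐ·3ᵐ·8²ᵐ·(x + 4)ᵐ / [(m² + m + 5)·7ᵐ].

[-775/192, -761/192]

By the ratio test, |a_{m+1}/a_m| = [(m² + m + 5)/((m+1)² + (m+1) + 5)] · 3·64/7 → 192/7.
Convergence for |x + 4| · 192/7 < 1, i.e. |x + 4| < 7/192. So R = 7/192.
When x = -761/192, the terms are on the order of 1/m², so the series converges absolutely by comparison with the p-series (p = 2 > 1).
Endpoint x = -775/192: the series is dominated by a constant times Σ 1/m², which converges (p = 2 > 1).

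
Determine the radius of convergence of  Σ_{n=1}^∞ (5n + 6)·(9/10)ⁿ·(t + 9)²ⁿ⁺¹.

R = √10/3

Ratio test: |a_{n+1}/a_n| = [(5(n+1) + 6)/(5n + 6)] · 9/10 → 9/10 as n → ∞.
Successive powers of (t + 9) differ by 2, so the series converges when |t + 9|² · 9/10 < 1, i.e. |t + 9| < √(10/9). So R = √10/3.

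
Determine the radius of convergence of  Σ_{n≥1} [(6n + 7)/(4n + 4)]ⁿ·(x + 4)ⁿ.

R = 2/3

By the Cauchy root test, |a_n|^(1/n) = (6n + 7)/(4n + 4) → 3/2.
Hence the series converges for |x + 4| < 1/(3/2) = 2/3, so the radius of convergence is 2/3.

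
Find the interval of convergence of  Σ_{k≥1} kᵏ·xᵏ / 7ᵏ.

By the Cauchy root test, |a_k|^(1/k) = k/7 → ∞.
Since the k-th root of |a_k| is unbounded, the series converges only at x = 0; R = 0.

{0}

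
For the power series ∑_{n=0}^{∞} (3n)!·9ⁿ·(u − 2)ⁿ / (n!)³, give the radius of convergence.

R = 1/243

By the ratio test, |a_{n+1}/a_n| = (3n+1)·(3n+2)·(3n+3)/(n+1)³ · 9 → 243.
Thus R = 1/(243) = 1/243.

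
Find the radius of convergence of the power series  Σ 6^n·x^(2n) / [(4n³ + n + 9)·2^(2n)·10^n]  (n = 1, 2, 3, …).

The ratio of consecutive coefficients is [(4n³ + n + 9)/(4(n+1)³ + (n+1) + 9)] · 6/(4·10) → 3/20.
Successive powers of x differ by 2, so the series converges when |x|² · 3/20 < 1, i.e. |x| < √(20/3). So R = 2√15/3.

R = 2√15/3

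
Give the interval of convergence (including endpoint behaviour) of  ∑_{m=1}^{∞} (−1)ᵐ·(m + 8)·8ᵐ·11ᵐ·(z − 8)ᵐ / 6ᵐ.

(349/44, 355/44)

The ratio of consecutive coefficients is [((m+1) + 8)/(m + 8)] · 8·11/6 → 44/3.
Thus R = 1/(44/3) = 3/44.
When z = 355/44, the terms do not tend to 0, so the series diverges.
When z = 349/44, the terms have absolute value of order m, which does not tend to 0, so the series diverges by the divergence test.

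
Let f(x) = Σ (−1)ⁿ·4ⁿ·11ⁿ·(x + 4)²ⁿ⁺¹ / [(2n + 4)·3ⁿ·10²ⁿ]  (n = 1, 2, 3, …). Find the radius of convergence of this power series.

R = 5√33/11

Apply the ratio test: |a_{n+1}| / |a_n| = [(2n + 4)/(2(n+1) + 4)] · 4·11/(3·100), which tends to 11/75 as n → ∞.
Writing y = (x + 4)², the series in y has radius 75/11, so |x + 4| < √(75/11) and R = 5√33/11.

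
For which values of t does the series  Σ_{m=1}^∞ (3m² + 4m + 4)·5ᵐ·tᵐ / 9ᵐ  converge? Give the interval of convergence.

Ratio test: |a_{m+1}/a_m| = [(3(m+1)² + 4(m+1) + 4)/(3m² + 4m + 4)] · 5/9 → 5/9 as m → ∞.
Convergence for |t| · 5/9 < 1, i.e. |t| < 9/5. So R = 9/5.
Check t = 9/5: the m-th term does not approach 0; divergence by the term test.
At t = -9/5: the terms do not tend to 0, so the series diverges.

(-9/5, 9/5)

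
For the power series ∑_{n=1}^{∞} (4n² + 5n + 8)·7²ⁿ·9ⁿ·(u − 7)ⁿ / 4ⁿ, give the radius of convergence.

Apply the ratio test: |a_{n+1}| / |a_n| = [(4(n+1)² + 5(n+1) + 8)/(4n² + 5n + 8)] · 49·9/4, which tends to 441/4 as n → ∞.
The series converges when 441/4 · |u − 7| < 1, giving R = 4/441.

R = 4/441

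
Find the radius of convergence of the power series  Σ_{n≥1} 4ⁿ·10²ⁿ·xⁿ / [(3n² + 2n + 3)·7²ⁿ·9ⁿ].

By the ratio test, |a_{n+1}/a_n| = [(3n² + 2n + 3)/(3(n+1)² + 2(n+1) + 3)] · 4·100/(49·9) → 400/441.
The series converges when 400/441 · |x| < 1, giving R = 441/400.

R = 441/400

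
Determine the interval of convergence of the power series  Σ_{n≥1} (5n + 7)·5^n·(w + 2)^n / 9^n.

(-19/5, -1/5)

Apply the ratio test: |a_{n+1}| / |a_n| = [(5(n+1) + 7)/(5n + 7)] · 5/9, which tends to 5/9 as n → ∞.
Thus R = 1/(5/9) = 9/5.
At w = -1/5: the terms have absolute value of order n, which does not tend to 0, so the series diverges by the divergence test.
Check w = -19/5: the terms do not tend to 0, so the series diverges.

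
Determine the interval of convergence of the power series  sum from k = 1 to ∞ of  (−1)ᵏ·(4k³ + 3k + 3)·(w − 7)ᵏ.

Apply the ratio test: |a_{k+1}| / |a_k| = (4(k+1)³ + 3(k+1) + 3)/(4k³ + 3k + 3), which tends to 1 as k → ∞.
So the series converges when |w − 7| < 1 and diverges when |w − 7| > 1; R = 1.
Endpoint w = 8: the terms have absolute value of order k³, which does not tend to 0, so the series diverges by the divergence test.
Check w = 6: the terms do not tend to 0, so the series diverges.

(6, 8)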